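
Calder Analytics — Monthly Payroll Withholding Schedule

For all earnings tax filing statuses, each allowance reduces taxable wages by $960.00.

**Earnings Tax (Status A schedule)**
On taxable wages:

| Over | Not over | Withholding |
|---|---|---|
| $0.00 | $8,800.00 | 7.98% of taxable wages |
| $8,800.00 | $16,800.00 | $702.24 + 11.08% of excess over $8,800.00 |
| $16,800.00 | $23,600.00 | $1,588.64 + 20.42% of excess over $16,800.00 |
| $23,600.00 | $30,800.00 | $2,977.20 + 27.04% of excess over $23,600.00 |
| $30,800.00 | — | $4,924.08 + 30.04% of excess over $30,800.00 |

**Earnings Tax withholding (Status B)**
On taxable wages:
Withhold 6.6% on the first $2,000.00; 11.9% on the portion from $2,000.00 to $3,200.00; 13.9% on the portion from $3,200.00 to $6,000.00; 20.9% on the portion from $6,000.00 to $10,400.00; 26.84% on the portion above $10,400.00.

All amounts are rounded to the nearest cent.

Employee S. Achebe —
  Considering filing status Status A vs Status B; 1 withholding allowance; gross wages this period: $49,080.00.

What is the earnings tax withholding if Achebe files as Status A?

$10,127.01

Earnings Tax (Status A): taxable = $49,080.00 − 1×$960.00 = $48,120.00
  $4,924.08 + 30.04% × ($48,120.00 − $30,800.00) = $4,924.08 + 30.04% × $17,320.00 = $10,127.01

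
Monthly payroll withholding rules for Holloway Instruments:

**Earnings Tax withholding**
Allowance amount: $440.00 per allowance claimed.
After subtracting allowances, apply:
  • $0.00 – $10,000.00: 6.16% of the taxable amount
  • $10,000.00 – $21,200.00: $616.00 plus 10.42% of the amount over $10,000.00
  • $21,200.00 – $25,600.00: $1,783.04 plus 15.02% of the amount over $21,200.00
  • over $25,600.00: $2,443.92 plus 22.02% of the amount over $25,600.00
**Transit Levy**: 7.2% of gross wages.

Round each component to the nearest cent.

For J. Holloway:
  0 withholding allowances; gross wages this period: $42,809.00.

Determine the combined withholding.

Earnings Tax: taxable = $42,809.00
  $2,443.92 + 22.02% × ($42,809.00 − $25,600.00) = $2,443.92 + 22.02% × $17,209.00 = $6,233.34
Transit Levy: 7.2% × $42,809.00 = $3,082.25
Total: $6,233.34 + $3,082.25 = $9,315.59

$9,315.59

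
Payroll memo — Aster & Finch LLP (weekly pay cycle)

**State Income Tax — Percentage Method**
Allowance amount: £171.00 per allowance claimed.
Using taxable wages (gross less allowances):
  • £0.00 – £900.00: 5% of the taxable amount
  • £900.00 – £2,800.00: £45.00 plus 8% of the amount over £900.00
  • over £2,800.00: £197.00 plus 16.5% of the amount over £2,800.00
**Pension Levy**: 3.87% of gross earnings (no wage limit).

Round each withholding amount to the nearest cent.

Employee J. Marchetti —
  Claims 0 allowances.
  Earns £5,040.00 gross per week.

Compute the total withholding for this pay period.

State Income Tax: taxable = £5,040.00
  £197.00 + 16.5% × (£5,040.00 − £2,800.00) = £197.00 + 16.5% × £2,240.00 = £566.60
Pension Levy: 3.87% × £5,040.00 = £195.05
Total: £566.60 + £195.05 = £761.65

£761.65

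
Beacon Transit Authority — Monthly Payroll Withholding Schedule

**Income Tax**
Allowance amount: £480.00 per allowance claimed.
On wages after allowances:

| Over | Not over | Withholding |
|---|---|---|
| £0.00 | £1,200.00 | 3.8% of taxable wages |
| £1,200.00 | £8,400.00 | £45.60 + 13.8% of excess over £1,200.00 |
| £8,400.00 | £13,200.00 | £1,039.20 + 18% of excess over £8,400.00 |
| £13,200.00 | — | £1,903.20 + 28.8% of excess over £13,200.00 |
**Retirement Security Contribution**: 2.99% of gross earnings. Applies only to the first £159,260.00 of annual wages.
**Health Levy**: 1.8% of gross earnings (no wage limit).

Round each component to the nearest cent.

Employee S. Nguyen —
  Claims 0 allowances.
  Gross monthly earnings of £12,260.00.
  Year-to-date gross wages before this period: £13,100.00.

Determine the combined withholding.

Income Tax: taxable = £12,260.00
  £1,039.20 + 18% × (£12,260.00 − £8,400.00) = £1,039.20 + 18% × £3,860.00 = £1,734.00
Retirement Security Contribution: 2.99% × £12,260.00 = £366.57
Health Levy: 1.8% × £12,260.00 = £220.68
Total: £1,734.00 + £366.57 + £220.68 = £2,321.25

£2,321.25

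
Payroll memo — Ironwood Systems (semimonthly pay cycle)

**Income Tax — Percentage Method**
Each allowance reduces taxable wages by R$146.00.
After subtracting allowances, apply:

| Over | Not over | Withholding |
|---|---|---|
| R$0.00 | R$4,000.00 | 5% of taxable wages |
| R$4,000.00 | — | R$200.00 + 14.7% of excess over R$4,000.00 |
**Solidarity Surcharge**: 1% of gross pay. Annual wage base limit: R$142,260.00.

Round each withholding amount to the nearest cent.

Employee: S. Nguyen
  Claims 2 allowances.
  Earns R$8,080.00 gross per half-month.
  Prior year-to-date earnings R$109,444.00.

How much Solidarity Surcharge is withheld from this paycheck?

Solidarity Surcharge: 1% × R$8,080.00 = R$80.80

R$80.80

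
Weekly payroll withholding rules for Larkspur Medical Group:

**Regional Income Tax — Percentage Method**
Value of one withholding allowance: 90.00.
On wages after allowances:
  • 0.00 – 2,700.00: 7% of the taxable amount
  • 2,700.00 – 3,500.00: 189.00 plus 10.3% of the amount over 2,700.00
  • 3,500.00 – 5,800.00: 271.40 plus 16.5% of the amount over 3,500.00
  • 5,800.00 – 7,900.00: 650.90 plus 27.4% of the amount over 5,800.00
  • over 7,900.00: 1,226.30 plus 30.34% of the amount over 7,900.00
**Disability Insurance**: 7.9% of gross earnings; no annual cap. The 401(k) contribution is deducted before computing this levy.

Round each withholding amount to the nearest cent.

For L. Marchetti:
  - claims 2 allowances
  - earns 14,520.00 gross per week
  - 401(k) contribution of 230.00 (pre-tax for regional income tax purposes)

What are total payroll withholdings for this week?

4,239.32

Regional Income Tax: taxable = 14,520.00 − 230.00 − 2×90.00 = 14,110.00
  1,226.30 + 30.34% × (14,110.00 − 7,900.00) = 1,226.30 + 30.34% × 6,210.00 = 3,110.41
Disability Insurance: 7.9% × 14,290.00 = 1,128.91
Total: 3,110.41 + 1,128.91 = 4,239.32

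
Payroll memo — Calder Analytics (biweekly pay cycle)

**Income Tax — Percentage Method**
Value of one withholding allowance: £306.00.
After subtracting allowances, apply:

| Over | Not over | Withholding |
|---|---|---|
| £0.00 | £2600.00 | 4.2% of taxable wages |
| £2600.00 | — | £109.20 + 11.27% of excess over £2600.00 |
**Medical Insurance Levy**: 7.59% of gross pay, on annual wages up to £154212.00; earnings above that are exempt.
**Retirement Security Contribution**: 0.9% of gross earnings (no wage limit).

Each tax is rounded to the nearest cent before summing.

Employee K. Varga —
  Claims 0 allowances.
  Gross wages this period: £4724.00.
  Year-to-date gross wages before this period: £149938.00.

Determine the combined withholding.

Income Tax: taxable = £4724.00
  £109.20 + 11.27% × (£4724.00 − £2600.00) = £109.20 + 11.27% × £2124.00 = £348.57
Medical Insurance Levy: cap £154212.00 − YTD £149938.00 = £4274.00 subject; 7.59% × £4274.00 = £324.40
Retirement Security Contribution: 0.9% × £4724.00 = £42.52
Total: £348.57 + £324.40 + £42.52 = £715.49

£715.49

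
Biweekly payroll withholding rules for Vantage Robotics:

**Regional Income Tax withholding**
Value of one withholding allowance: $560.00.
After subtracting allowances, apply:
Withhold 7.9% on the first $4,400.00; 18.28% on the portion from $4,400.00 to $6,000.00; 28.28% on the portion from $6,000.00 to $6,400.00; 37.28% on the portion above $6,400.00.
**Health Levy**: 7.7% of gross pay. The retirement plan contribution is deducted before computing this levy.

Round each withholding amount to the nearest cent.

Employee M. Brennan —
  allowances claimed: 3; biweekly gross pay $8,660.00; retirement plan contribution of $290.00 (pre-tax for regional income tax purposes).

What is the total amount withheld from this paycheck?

$1,505.80

Regional Income Tax: taxable = $8,660.00 − $290.00 − 3×$560.00 = $6,690.00
  $753.20 + 37.28% × ($6,690.00 − $6,400.00) = $753.20 + 37.28% × $290.00 = $861.31
Health Levy: 7.7% × $8,370.00 = $644.49
Total: $861.31 + $644.49 = $1,505.80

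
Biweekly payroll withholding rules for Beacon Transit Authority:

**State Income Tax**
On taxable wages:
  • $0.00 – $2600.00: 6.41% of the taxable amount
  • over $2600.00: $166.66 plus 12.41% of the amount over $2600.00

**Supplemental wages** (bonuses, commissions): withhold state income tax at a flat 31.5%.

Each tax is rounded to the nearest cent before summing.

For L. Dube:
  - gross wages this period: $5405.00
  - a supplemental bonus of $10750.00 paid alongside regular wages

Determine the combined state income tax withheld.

$3901.01

State Income Tax: taxable = $5405.00
  $166.66 + 12.41% × ($5405.00 − $2600.00) = $166.66 + 12.41% × $2805.00 = $514.76
Supplemental (31.5% flat on bonus): 31.5% × $10750.00 = $3386.25
Total state income tax: $514.76 + $3386.25 = $3901.01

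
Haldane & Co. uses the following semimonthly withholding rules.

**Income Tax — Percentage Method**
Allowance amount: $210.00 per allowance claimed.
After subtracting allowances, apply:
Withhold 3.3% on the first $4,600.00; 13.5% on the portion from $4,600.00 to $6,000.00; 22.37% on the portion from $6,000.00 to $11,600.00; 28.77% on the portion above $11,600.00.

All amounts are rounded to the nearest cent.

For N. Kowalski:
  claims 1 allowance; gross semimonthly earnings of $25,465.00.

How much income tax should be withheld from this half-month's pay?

Income Tax: taxable = $25,465.00 − 1×$210.00 = $25,255.00
  $1,593.52 + 28.77% × ($25,255.00 − $11,600.00) = $1,593.52 + 28.77% × $13,655.00 = $5,522.06

$5,522.06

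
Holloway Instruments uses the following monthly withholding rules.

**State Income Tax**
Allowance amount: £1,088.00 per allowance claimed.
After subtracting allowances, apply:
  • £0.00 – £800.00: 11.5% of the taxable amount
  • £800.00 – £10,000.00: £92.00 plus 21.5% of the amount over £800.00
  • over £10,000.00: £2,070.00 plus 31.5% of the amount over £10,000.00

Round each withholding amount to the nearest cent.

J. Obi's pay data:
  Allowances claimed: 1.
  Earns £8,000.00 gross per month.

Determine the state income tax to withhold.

£1,406.08

State Income Tax: taxable = £8,000.00 − 1×£1,088.00 = £6,912.00
  £92.00 + 21.5% × (£6,912.00 − £800.00) = £92.00 + 21.5% × £6,112.00 = £1,406.08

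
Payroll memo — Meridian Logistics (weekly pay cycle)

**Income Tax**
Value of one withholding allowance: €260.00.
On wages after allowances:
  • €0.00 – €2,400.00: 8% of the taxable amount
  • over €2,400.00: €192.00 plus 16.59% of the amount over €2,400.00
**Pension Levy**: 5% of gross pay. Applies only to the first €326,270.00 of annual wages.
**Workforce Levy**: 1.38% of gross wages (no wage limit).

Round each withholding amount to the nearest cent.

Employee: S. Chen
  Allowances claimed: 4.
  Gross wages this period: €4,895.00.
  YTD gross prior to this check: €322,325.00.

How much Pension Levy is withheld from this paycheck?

Pension Levy: cap €326,270.00 − YTD €322,325.00 = €3,945.00 subject; 5% × €3,945.00 = €197.25

€197.25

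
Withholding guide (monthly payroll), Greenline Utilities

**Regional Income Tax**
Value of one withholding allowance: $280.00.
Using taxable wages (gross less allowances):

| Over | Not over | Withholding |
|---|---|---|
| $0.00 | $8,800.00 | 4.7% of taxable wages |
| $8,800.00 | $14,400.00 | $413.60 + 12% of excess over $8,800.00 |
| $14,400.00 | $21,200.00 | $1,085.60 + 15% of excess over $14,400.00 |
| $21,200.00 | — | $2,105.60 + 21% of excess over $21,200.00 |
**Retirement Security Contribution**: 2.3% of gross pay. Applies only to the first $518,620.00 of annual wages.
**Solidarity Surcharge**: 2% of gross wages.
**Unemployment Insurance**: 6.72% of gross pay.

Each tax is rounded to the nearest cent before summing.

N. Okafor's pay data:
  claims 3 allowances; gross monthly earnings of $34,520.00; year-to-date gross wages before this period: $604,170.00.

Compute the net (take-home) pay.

Regional Income Tax: taxable = $34,520.00 − 3×$280.00 = $33,680.00
  $2,105.60 + 21% × ($33,680.00 − $21,200.00) = $2,105.60 + 21% × $12,480.00 = $4,726.40
Retirement Security Contribution: YTD $604,170.00 ≥ cap $518,620.00 → $0.00
Solidarity Surcharge: 2% × $34,520.00 = $690.40
Unemployment Insurance: 6.72% × $34,520.00 = $2,319.74
Total withheld: $4,726.40 + $0.00 + $690.40 + $2,319.74 = $7,736.54
Net pay: $34,520.00 − $7,736.54 = $26,783.46

$26,783.46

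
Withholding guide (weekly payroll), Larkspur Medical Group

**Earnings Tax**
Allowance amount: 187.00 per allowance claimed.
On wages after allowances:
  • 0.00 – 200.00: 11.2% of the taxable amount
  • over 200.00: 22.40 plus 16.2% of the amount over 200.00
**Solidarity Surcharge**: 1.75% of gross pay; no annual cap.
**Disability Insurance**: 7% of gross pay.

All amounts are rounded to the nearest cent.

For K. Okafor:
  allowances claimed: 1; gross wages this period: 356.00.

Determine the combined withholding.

Earnings Tax: taxable = 356.00 − 1×187.00 = 169.00
  11.2% × 169.00 = 18.93
Solidarity Surcharge: 1.75% × 356.00 = 6.23
Disability Insurance: 7% × 356.00 = 24.92
Total: 18.93 + 6.23 + 24.92 = 50.08

50.08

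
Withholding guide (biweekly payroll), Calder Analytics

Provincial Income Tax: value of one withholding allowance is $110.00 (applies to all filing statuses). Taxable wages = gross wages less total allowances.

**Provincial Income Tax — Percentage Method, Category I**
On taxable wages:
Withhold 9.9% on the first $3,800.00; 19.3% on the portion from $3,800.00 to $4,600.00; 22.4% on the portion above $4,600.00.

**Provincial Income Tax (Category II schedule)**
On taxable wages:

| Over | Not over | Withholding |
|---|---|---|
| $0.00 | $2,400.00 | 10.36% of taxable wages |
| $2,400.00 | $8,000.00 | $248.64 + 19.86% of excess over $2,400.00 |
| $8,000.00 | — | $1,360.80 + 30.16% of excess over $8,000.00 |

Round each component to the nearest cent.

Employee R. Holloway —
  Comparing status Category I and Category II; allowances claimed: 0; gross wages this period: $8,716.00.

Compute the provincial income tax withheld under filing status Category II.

Provincial Income Tax (Category II): taxable = $8,716.00
  $1,360.80 + 30.16% × ($8,716.00 − $8,000.00) = $1,360.80 + 30.16% × $716.00 = $1,576.75

$1,576.75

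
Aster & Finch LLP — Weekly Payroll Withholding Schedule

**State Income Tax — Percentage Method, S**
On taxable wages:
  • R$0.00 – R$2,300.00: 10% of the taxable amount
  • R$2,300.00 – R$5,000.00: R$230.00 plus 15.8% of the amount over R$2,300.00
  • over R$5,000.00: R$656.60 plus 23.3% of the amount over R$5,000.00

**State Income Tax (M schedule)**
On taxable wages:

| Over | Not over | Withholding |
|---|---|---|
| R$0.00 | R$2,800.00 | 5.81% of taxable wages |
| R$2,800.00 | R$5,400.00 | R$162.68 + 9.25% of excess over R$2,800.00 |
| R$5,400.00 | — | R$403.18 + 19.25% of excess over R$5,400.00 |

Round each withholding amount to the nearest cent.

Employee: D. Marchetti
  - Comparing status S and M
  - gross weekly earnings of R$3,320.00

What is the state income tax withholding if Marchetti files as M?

R$210.78

State Income Tax (M): taxable = R$3,320.00
  R$162.68 + 9.25% × (R$3,320.00 − R$2,800.00) = R$162.68 + 9.25% × R$520.00 = R$210.78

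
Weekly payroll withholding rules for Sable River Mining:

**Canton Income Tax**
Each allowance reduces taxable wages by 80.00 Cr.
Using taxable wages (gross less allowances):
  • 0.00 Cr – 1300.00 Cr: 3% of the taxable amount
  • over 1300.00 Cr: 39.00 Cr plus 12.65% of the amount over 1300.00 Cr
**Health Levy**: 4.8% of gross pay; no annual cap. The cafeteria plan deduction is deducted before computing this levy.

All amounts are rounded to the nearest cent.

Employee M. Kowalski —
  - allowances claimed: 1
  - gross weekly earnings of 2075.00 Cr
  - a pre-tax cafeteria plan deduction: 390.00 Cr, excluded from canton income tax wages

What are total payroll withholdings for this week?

158.46 Cr

Canton Income Tax: taxable = 2075.00 Cr − 390.00 Cr − 1×80.00 Cr = 1605.00 Cr
  39.00 Cr + 12.65% × (1605.00 Cr − 1300.00 Cr) = 39.00 Cr + 12.65% × 305.00 Cr = 77.58 Cr
Health Levy: 4.8% × 1685.00 Cr = 80.88 Cr
Total: 77.58 Cr + 80.88 Cr = 158.46 Cr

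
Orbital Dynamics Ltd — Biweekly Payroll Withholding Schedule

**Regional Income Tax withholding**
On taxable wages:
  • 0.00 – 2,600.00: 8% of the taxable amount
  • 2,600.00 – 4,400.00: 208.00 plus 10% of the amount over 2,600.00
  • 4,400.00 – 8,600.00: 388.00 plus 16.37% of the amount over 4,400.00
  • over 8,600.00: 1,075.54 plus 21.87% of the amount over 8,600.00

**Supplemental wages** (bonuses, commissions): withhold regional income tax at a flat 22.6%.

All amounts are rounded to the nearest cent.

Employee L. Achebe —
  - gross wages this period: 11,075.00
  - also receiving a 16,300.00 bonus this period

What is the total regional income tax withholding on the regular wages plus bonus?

5,300.62

Regional Income Tax: taxable = 11,075.00
  1,075.54 + 21.87% × (11,075.00 − 8,600.00) = 1,075.54 + 21.87% × 2,475.00 = 1,616.82
Supplemental (22.6% flat on bonus): 22.6% × 16,300.00 = 3,683.80
Total regional income tax: 1,616.82 + 3,683.80 = 5,300.62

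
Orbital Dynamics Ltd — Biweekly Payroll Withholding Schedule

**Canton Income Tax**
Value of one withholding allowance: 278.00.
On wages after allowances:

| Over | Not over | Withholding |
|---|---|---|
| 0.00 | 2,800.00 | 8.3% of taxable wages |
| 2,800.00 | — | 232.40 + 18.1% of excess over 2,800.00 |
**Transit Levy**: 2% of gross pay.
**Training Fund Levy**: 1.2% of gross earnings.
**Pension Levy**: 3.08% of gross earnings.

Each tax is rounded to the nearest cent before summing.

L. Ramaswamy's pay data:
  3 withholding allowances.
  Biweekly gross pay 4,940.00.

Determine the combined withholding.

779.02

Canton Income Tax: taxable = 4,940.00 − 3×278.00 = 4,106.00
  232.40 + 18.1% × (4,106.00 − 2,800.00) = 232.40 + 18.1% × 1,306.00 = 468.79
Transit Levy: 2% × 4,940.00 = 98.80
Training Fund Levy: 1.2% × 4,940.00 = 59.28
Pension Levy: 3.08% × 4,940.00 = 152.15
Total: 468.79 + 98.80 + 59.28 + 152.15 = 779.02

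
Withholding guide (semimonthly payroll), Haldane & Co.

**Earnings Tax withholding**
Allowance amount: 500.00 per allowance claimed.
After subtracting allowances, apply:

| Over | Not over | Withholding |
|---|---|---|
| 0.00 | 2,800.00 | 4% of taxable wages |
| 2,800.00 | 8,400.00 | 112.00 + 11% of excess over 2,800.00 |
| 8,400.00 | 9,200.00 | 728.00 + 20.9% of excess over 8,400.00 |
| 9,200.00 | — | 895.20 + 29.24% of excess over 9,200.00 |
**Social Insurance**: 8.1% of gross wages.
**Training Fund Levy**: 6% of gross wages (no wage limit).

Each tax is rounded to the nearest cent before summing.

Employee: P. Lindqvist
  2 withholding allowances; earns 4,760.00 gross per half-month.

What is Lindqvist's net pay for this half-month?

Earnings Tax: taxable = 4,760.00 − 2×500.00 = 3,760.00
  112.00 + 11% × (3,760.00 − 2,800.00) = 112.00 + 11% × 960.00 = 217.60
Social Insurance: 8.1% × 4,760.00 = 385.56
Training Fund Levy: 6% × 4,760.00 = 285.60
Total withheld: 217.60 + 385.56 + 285.60 = 888.76
Net pay: 4,760.00 − 888.76 = 3,871.24

3,871.24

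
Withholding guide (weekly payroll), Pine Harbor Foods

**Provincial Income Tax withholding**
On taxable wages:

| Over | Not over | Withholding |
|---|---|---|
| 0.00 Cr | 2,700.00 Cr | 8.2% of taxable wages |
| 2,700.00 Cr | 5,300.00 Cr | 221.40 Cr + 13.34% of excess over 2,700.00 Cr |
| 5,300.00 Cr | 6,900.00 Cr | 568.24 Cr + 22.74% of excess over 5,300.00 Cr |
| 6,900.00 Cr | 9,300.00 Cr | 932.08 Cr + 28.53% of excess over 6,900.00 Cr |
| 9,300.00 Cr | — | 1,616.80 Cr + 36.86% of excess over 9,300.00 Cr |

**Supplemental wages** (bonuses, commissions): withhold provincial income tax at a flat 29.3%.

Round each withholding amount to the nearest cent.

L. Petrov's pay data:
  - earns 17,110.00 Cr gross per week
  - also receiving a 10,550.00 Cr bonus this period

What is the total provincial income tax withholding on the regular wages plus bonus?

Provincial Income Tax: taxable = 17,110.00 Cr
  1,616.80 Cr + 36.86% × (17,110.00 Cr − 9,300.00 Cr) = 1,616.80 Cr + 36.86% × 7,810.00 Cr = 4,495.57 Cr
Supplemental (29.3% flat on bonus): 29.3% × 10,550.00 Cr = 3,091.15 Cr
Total provincial income tax: 4,495.57 Cr + 3,091.15 Cr = 7,586.72 Cr

7,586.72 Cr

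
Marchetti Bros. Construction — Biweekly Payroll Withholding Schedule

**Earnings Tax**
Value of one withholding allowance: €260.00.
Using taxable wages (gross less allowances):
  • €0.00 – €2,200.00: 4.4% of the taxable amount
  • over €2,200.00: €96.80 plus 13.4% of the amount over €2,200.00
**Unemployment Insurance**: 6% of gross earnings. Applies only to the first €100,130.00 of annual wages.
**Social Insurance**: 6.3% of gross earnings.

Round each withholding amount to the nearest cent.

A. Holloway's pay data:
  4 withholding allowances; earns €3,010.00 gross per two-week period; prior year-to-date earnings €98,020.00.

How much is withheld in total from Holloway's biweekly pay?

€402.91

Earnings Tax: taxable = €3,010.00 − 4×€260.00 = €1,970.00
  4.4% × €1,970.00 = €86.68
Unemployment Insurance: cap €100,130.00 − YTD €98,020.00 = €2,110.00 subject; 6% × €2,110.00 = €126.60
Social Insurance: 6.3% × €3,010.00 = €189.63
Total: €86.68 + €126.60 + €189.63 = €402.91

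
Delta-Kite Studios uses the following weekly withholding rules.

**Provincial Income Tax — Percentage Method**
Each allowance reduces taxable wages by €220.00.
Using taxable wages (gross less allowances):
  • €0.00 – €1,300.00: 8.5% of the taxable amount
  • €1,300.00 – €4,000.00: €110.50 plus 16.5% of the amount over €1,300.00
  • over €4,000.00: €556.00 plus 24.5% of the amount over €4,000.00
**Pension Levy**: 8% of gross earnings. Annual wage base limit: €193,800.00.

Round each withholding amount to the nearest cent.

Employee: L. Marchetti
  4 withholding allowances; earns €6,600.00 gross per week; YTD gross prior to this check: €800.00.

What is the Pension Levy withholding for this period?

€528.00

Pension Levy: 8% × €6,600.00 = €528.00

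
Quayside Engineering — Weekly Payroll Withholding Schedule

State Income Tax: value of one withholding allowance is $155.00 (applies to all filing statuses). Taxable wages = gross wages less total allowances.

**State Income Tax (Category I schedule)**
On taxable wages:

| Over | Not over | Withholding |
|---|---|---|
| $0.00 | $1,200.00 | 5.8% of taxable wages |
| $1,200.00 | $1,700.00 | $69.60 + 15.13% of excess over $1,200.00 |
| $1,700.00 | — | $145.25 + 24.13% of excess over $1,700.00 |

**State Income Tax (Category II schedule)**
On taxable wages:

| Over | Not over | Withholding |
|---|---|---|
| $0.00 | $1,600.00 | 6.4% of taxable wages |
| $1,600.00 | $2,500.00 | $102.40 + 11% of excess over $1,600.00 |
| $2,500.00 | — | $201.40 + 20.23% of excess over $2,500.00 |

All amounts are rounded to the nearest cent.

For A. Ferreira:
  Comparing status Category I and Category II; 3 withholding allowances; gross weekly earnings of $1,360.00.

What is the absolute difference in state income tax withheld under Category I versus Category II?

$5.37

State Income Tax (Category I): taxable = $1,360.00 − 3×$155.00 = $895.00
  5.8% × $895.00 = $51.91
State Income Tax (Category II): taxable = $1,360.00 − 3×$155.00 = $895.00
  6.4% × $895.00 = $57.28
Difference: |$51.91 − $57.28| = $5.37 (higher under Category II)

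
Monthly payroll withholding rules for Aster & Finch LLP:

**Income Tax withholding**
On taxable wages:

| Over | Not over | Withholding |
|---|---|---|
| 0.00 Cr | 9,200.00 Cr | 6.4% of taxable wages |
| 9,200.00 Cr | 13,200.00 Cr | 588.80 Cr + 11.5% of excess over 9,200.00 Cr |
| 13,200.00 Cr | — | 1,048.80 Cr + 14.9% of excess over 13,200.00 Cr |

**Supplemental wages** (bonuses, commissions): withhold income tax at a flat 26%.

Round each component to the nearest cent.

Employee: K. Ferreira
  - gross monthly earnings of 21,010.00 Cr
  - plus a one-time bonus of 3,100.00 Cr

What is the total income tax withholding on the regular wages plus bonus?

3,018.49 Cr

Income Tax: taxable = 21,010.00 Cr
  1,048.80 Cr + 14.9% × (21,010.00 Cr − 13,200.00 Cr) = 1,048.80 Cr + 14.9% × 7,810.00 Cr = 2,212.49 Cr
Supplemental (26% flat on bonus): 26% × 3,100.00 Cr = 806.00 Cr
Total income tax: 2,212.49 Cr + 806.00 Cr = 3,018.49 Cr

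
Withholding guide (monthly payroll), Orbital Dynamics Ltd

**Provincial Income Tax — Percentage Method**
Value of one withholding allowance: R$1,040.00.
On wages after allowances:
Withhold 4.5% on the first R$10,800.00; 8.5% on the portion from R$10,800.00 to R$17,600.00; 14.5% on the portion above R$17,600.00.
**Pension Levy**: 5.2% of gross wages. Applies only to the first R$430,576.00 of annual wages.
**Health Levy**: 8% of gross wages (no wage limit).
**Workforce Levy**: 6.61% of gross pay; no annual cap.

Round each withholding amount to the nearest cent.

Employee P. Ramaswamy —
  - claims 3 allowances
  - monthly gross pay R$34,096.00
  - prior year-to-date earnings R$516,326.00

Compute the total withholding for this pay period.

R$7,984.95

Provincial Income Tax: taxable = R$34,096.00 − 3×R$1,040.00 = R$30,976.00
  R$1,064.00 + 14.5% × (R$30,976.00 − R$17,600.00) = R$1,064.00 + 14.5% × R$13,376.00 = R$3,003.52
Pension Levy: YTD R$516,326.00 ≥ cap R$430,576.00 → R$0.00
Health Levy: 8% × R$34,096.00 = R$2,727.68
Workforce Levy: 6.61% × R$34,096.00 = R$2,253.75
Total: R$3,003.52 + R$0.00 + R$2,727.68 + R$2,253.75 = R$7,984.95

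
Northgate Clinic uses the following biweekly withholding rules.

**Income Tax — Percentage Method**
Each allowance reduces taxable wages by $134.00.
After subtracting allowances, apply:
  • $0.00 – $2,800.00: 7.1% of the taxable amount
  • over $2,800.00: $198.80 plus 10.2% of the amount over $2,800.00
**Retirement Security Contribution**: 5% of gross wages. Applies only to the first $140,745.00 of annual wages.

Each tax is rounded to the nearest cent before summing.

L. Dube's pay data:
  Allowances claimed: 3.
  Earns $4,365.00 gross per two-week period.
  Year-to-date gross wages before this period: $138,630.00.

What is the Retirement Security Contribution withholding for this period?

Retirement Security Contribution: cap $140,745.00 − YTD $138,630.00 = $2,115.00 subject; 5% × $2,115.00 = $105.75

$105.75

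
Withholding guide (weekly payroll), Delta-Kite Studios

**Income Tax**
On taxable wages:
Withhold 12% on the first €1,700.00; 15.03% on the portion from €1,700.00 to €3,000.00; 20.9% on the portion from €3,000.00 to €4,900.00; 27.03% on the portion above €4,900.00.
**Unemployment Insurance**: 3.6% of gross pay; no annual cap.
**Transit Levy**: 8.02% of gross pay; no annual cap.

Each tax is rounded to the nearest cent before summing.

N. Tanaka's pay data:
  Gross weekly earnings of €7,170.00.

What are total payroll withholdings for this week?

Income Tax: taxable = €7,170.00
  €796.49 + 27.03% × (€7,170.00 − €4,900.00) = €796.49 + 27.03% × €2,270.00 = €1,410.07
Unemployment Insurance: 3.6% × €7,170.00 = €258.12
Transit Levy: 8.02% × €7,170.00 = €575.03
Total: €1,410.07 + €258.12 + €575.03 = €2,243.22

€2,243.22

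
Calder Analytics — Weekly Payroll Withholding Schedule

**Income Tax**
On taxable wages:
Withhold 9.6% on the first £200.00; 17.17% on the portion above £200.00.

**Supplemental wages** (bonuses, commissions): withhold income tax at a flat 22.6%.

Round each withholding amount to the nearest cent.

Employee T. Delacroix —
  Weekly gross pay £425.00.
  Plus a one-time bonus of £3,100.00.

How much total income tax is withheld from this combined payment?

Income Tax: taxable = £425.00
  £19.20 + 17.17% × (£425.00 − £200.00) = £19.20 + 17.17% × £225.00 = £57.83
Supplemental (22.6% flat on bonus): 22.6% × £3,100.00 = £700.60
Total income tax: £57.83 + £700.60 = £758.43

£758.43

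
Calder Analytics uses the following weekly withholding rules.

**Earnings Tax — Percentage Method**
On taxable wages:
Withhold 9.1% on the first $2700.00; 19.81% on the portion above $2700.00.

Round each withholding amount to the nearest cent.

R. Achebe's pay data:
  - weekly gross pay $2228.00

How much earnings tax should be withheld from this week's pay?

$202.75

Earnings Tax: taxable = $2228.00
  9.1% × $2228.00 = $202.75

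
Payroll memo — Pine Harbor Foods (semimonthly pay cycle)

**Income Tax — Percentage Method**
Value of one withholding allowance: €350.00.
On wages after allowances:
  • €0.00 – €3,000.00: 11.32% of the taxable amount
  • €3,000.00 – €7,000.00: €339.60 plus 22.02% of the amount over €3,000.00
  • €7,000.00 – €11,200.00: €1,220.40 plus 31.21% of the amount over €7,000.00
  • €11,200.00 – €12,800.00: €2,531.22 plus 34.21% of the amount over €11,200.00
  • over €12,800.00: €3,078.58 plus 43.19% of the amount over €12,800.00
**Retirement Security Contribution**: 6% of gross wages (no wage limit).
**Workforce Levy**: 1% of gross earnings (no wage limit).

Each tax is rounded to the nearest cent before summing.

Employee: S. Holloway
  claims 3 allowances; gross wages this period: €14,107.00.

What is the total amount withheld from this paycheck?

€4,177.07

Income Tax: taxable = €14,107.00 − 3×€350.00 = €13,057.00
  €3,078.58 + 43.19% × (€13,057.00 − €12,800.00) = €3,078.58 + 43.19% × €257.00 = €3,189.58
Retirement Security Contribution: 6% × €14,107.00 = €846.42
Workforce Levy: 1% × €14,107.00 = €141.07
Total: €3,189.58 + €846.42 + €141.07 = €4,177.07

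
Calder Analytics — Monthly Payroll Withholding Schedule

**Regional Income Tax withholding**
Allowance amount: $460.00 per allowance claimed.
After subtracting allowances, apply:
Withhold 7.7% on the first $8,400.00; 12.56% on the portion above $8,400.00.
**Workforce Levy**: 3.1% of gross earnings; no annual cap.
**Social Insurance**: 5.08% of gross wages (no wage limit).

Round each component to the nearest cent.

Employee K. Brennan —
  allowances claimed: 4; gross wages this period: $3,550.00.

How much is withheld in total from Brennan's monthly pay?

$422.06

Regional Income Tax: taxable = $3,550.00 − 4×$460.00 = $1,710.00
  7.7% × $1,710.00 = $131.67
Workforce Levy: 3.1% × $3,550.00 = $110.05
Social Insurance: 5.08% × $3,550.00 = $180.34
Total: $131.67 + $110.05 + $180.34 = $422.06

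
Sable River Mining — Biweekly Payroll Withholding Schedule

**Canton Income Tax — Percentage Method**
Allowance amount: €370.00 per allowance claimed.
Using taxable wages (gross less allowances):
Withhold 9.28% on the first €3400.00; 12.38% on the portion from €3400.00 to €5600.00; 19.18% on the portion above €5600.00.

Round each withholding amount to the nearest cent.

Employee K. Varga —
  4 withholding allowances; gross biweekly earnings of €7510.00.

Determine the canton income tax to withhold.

€670.35

Canton Income Tax: taxable = €7510.00 − 4×€370.00 = €6030.00
  €587.88 + 19.18% × (€6030.00 − €5600.00) = €587.88 + 19.18% × €430.00 = €670.35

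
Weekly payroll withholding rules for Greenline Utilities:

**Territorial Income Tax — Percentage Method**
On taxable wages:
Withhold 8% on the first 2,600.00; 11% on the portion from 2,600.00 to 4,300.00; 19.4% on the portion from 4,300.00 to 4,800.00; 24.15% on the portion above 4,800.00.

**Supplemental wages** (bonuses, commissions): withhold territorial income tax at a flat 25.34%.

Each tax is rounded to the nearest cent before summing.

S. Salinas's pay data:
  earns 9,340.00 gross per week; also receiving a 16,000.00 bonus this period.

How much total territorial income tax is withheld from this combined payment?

Territorial Income Tax: taxable = 9,340.00
  492.00 + 24.15% × (9,340.00 − 4,800.00) = 492.00 + 24.15% × 4,540.00 = 1,588.41
Supplemental (25.34% flat on bonus): 25.34% × 16,000.00 = 4,054.40
Total territorial income tax: 1,588.41 + 4,054.40 = 5,642.81

5,642.81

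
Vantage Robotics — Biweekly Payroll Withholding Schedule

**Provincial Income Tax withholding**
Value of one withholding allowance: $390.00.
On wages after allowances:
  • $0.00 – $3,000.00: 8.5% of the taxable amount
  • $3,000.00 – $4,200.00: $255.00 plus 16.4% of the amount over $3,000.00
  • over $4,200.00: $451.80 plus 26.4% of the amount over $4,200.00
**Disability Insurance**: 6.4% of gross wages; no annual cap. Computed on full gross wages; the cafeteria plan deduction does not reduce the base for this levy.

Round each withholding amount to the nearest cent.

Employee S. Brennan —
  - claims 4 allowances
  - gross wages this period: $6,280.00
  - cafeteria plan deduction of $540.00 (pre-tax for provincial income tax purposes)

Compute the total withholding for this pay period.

$850.44

Provincial Income Tax: taxable = $6,280.00 − $540.00 − 4×$390.00 = $4,180.00
  $255.00 + 16.4% × ($4,180.00 − $3,000.00) = $255.00 + 16.4% × $1,180.00 = $448.52
Disability Insurance: 6.4% × $6,280.00 = $401.92
Total: $448.52 + $401.92 = $850.44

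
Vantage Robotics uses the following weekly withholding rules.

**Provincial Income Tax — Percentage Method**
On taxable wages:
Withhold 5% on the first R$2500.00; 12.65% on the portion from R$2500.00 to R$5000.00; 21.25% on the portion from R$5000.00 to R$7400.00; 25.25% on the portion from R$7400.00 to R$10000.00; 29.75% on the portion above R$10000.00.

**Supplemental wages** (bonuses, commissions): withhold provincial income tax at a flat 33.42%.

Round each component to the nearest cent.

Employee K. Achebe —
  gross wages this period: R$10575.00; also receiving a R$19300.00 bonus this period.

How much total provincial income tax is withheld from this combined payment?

R$8228.87

Provincial Income Tax: taxable = R$10575.00
  R$1607.75 + 29.75% × (R$10575.00 − R$10000.00) = R$1607.75 + 29.75% × R$575.00 = R$1778.81
Supplemental (33.42% flat on bonus): 33.42% × R$19300.00 = R$6450.06
Total provincial income tax: R$1778.81 + R$6450.06 = R$8228.87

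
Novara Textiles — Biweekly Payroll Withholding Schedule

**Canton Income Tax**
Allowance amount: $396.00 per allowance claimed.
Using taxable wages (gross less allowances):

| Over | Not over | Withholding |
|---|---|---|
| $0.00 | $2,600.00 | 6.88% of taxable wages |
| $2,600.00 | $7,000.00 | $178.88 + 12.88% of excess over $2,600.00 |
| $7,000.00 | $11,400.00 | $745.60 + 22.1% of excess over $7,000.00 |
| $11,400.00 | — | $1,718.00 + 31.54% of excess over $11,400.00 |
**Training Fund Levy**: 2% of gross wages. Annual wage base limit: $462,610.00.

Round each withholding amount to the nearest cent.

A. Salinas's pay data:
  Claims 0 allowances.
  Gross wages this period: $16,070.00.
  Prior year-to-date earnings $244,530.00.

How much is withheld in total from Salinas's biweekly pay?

Canton Income Tax: taxable = $16,070.00
  $1,718.00 + 31.54% × ($16,070.00 − $11,400.00) = $1,718.00 + 31.54% × $4,670.00 = $3,190.92
Training Fund Levy: 2% × $16,070.00 = $321.40
Total: $3,190.92 + $321.40 = $3,512.32

$3,512.32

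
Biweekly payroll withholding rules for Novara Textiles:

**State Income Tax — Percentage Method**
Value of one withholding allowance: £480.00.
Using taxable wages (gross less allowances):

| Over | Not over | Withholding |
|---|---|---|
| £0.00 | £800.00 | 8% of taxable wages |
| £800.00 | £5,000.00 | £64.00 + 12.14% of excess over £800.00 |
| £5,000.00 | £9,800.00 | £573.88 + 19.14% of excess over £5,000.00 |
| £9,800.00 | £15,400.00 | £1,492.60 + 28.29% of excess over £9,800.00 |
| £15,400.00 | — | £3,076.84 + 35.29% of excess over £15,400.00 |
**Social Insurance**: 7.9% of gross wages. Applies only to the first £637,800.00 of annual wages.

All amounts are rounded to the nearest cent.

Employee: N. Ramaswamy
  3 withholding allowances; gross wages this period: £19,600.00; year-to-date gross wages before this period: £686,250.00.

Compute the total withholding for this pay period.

State Income Tax: taxable = £19,600.00 − 3×£480.00 = £18,160.00
  £3,076.84 + 35.29% × (£18,160.00 − £15,400.00) = £3,076.84 + 35.29% × £2,760.00 = £4,050.84
Social Insurance: YTD £686,250.00 ≥ cap £637,800.00 → £0.00
Total: £4,050.84 + £0.00 = £4,050.84

£4,050.84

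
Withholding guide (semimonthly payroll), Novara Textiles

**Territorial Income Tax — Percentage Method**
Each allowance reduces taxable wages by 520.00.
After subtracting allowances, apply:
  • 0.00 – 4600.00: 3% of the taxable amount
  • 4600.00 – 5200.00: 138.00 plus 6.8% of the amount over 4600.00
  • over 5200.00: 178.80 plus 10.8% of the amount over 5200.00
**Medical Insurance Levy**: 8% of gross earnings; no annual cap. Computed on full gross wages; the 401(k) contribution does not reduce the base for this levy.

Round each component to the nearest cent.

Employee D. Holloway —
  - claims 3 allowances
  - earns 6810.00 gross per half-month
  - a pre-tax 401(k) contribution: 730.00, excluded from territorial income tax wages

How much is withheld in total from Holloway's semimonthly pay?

Territorial Income Tax: taxable = 6810.00 − 730.00 − 3×520.00 = 4520.00
  3% × 4520.00 = 135.60
Medical Insurance Levy: 8% × 6810.00 = 544.80
Total: 135.60 + 544.80 = 680.40

680.40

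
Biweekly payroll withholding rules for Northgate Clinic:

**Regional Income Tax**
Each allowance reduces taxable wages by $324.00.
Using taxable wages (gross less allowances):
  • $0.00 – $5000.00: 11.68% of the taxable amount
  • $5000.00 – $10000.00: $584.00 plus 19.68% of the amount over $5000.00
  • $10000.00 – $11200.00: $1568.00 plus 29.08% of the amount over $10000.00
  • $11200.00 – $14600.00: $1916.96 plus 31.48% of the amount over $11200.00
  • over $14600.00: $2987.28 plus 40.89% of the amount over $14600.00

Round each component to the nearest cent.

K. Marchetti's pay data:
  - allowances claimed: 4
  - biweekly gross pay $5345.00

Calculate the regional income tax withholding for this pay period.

$472.92

Regional Income Tax: taxable = $5345.00 − 4×$324.00 = $4049.00
  11.68% × $4049.00 = $472.92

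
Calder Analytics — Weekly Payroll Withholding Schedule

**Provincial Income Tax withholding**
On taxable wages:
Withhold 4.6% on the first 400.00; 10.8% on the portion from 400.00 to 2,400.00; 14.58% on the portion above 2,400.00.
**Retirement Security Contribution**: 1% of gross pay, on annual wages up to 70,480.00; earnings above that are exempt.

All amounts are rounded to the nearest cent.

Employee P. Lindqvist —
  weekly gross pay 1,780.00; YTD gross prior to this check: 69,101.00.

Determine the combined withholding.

Provincial Income Tax: taxable = 1,780.00
  18.40 + 10.8% × (1,780.00 − 400.00) = 18.40 + 10.8% × 1,380.00 = 167.44
Retirement Security Contribution: cap 70,480.00 − YTD 69,101.00 = 1,379.00 subject; 1% × 1,379.00 = 13.79
Total: 167.44 + 13.79 = 181.23

181.23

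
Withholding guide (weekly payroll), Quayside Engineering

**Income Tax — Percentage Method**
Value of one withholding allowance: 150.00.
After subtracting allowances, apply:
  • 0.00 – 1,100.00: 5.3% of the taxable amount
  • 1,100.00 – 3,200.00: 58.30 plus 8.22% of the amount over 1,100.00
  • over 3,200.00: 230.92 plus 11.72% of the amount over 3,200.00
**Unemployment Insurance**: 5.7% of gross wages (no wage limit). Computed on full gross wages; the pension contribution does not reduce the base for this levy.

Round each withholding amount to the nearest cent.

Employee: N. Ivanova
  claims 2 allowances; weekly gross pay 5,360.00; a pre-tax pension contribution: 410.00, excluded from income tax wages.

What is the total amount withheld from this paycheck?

Income Tax: taxable = 5,360.00 − 410.00 − 2×150.00 = 4,650.00
  230.92 + 11.72% × (4,650.00 − 3,200.00) = 230.92 + 11.72% × 1,450.00 = 400.86
Unemployment Insurance: 5.7% × 5,360.00 = 305.52
Total: 400.86 + 305.52 = 706.38

706.38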